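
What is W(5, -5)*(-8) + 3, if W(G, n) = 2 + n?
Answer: 27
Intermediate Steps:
W(5, -5)*(-8) + 3 = (2 - 5)*(-8) + 3 = -3*(-8) + 3 = 24 + 3 = 27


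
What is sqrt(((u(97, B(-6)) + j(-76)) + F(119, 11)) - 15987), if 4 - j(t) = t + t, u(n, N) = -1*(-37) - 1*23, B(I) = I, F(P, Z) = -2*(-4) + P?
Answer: I*sqrt(15690) ≈ 125.26*I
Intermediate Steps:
F(P, Z) = 8 + P
u(n, N) = 14 (u(n, N) = 37 - 23 = 14)
j(t) = 4 - 2*t (j(t) = 4 - (t + t) = 4 - 2*t)
sqrt(((u(97, B(-6)) + j(-76)) + F(119, 11)) - 15987) = sqrt(((14 + (4 - 2*(-76))) + (8 + 119)) - 15987) = sqrt(((14 + (4 + 152)) + 127) - 15987) = sqrt(((14 + 156) + 127) - 15987) = sqrt((170 + 127) - 15987) = sqrt(297 - 15987) = sqrt(-15690) = I*sqrt(15690)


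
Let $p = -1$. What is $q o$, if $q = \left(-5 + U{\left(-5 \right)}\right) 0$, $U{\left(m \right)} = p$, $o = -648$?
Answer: $0$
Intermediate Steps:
$U{\left(m \right)} = -1$
$q = 0$ ($q = \left(-5 - 1\right) 0 = \left(-6\right) 0 = 0$)
$q o = 0 \left(-648\right) = 0$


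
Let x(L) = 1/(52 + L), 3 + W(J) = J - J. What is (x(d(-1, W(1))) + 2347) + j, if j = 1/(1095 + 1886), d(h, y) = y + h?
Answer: 335830565/143088 ≈ 2347.0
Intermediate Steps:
W(J) = -3 (W(J) = -3 + (J - J) = -3 + 0 = -3)
d(h, y) = h + y
j = 1/2981 ≈ 0.00033546
(x(d(-1, W(1))) + 2347) + j = (1/(52 + (-1 - 3)) + 2347) + 1/2981 = (1/(52 - 4) + 2347) + 1/2981 = (1/48 + 2347) + 1/2981 = 112657/48 + 1/2981 = 335830565/143088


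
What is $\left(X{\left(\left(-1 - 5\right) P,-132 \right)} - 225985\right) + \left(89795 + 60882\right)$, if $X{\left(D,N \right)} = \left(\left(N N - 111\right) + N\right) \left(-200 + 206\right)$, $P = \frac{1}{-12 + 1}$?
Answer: $27778$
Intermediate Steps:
$P = - \frac{1}{11}$ ($P = \frac{1}{-11} = - \frac{1}{11} \approx -0.090909$)
$X{\left(D,N \right)} = -666 + 6 N + 6 N^{2}$ ($X{\left(D,N \right)} = \left(\left(N^{2} - 111\right) + N\right) 6 = \left(\left(-111 + N^{2}\right) + N\right) 6 = \left(-111 + N + N^{2}\right) 6 = -666 + 6 N + 6 N^{2}$)
$\left(X{\left(\left(-1 - 5\right) P,-132 \right)} - 225985\right) + \left(89795 + 60882\right) = \left(\left(-666 + 6 \left(-132\right) + 6 \left(-132\right)^{2}\right) - 225985\right) + \left(89795 + 60882\right) = \left(\left(-666 - 792 + 6 \cdot 17424\right) - 225985\right) + 150677 = \left(\left(-666 - 792 + 104544\right) - 225985\right) + 150677 = \left(103086 - 225985\right) + 150677 = -122899 + 150677 = 27778$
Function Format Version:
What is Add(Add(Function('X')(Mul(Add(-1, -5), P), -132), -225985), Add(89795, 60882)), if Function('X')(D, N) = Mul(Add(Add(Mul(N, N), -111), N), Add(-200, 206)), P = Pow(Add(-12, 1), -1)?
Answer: 27778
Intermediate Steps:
P = Rational(-1, 11) (P = Pow(-11, -1) = Rational(-1, 11) ≈ -0.090909)
Function('X')(D, N) = Add(-666, Mul(6, N), Mul(6, Pow(N, 2))) (Function('X')(D, N) = Mul(Add(Add(Pow(N, 2), -111), N), 6) = Mul(Add(Add(-111, Pow(N, 2)), N), 6) = Mul(Add(-111, N, Pow(N, 2)), 6) = Add(-666, Mul(6, N), Mul(6, Pow(N, 2))))
Add(Add(Function('X')(Mul(Add(-1, -5), P), -132), -225985), Add(89795, 60882)) = Add(Add(Add(-666, Mul(6, -132), Mul(6, Pow(-132, 2))), -225985), Add(89795, 60882)) = Add(Add(Add(-666, -792, Mul(6, 17424)), -225985), 150677) = Add(Add(Add(-666, -792, 104544), -225985), 150677) = Add(Add(103086, -225985), 150677) = Add(-122899, 150677) = 27778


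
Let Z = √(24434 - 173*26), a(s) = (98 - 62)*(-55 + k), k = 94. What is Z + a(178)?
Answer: 1404 + 4*√1246 ≈ 1545.2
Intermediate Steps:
a(s) = 1404 (a(s) = (98 - 62)*(-55 + 94) = 36*39 = 1404)
Z = 4*√1246 (Z = √(24434 - 4498) = √19936 = 4*√1246 ≈ 141.19)
Z + a(178) = 4*√1246 + 1404 = 1404 + 4*√1246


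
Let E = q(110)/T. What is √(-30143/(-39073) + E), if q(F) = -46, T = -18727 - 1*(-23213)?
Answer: √5846695115019730/87640739 ≈ 0.87247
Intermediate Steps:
T = 4486 (T = -18727 + 23213 = 4486)
E = -23/2243 (E = -46/4486 = -46*1/4486 = -23/2243 ≈ -0.010254)
√(-30143/(-39073) + E) = √(-30143/(-39073) - 23/2243) = √(-30143*(-1/39073) - 23/2243) = √(30143/39073 - 23/2243) = √(66712070/87640739) = √5846695115019730/87640739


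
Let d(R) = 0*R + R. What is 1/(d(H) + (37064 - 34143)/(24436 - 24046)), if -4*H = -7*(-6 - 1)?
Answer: -780/3713 ≈ -0.21007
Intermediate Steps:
H = -49/4 (H = -(-7)*(-6 - 1)/4 = -(-7)*(-7)/4 = -1/4*49 = -49/4 ≈ -12.250)
d(R) = R (d(R) = 0 + R = R)
1/(d(H) + (37064 - 34143)/(24436 - 24046)) = 1/(-49/4 + (37064 - 34143)/(24436 - 24046)) = 1/(-49/4 + 2921/390) = 1/(-3713/780) = -780/3713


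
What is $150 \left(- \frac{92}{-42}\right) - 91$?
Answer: $\frac{1663}{7} \approx 237.57$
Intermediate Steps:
$150 \left(- \frac{92}{-42}\right) - 91 = 150 \left(\left(-92\right) \left(- \frac{1}{42}\right)\right) - 91 = 150 \cdot \frac{46}{21} - 91 = \frac{2300}{7} - 91 = \frac{1663}{7}$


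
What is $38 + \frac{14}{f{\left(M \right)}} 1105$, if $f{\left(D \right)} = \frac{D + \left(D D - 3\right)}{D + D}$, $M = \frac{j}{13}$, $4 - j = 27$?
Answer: $\frac{9261586}{277} \approx 33435.0$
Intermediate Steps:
$j = -23$ ($j = 4 - 27 = -23$)
$M = - \frac{23}{13} \approx -1.7692$
$f{\left(D \right)} = \frac{-3 + D + D^{2}}{2 D}$ ($f{\left(D \right)} = \frac{D + \left(D^{2} - 3\right)}{2 D} = \left(D + \left(-3 + D^{2}\right)\right) \frac{1}{2 D} = \left(-3 + D + D^{2}\right) \frac{1}{2 D} = \frac{-3 + D + D^{2}}{2 D}$)
$38 + \frac{14}{f{\left(M \right)}} 1105 = 38 + \frac{14}{\frac{1}{2} \frac{1}{- \frac{23}{13}} \left(-3 - \frac{23 \left(1 - \frac{23}{13}\right)}{13}\right)} 1105 = 38 + \frac{14}{\frac{1}{2} \left(- \frac{13}{23}\right) \left(-3 - - \frac{230}{169}\right)} 1105 = 38 + \frac{14}{\frac{1}{2} \left(- \frac{13}{23}\right) \left(-3 + \frac{230}{169}\right)} 1105 = 38 + \frac{14}{\frac{1}{2} \left(- \frac{13}{23}\right) \left(- \frac{277}{169}\right)} 1105 = 38 + \frac{14}{\frac{277}{598}} \cdot 1105 = 38 + 14 \cdot \frac{598}{277} \cdot 1105 = 38 + \frac{8372}{277} \cdot 1105 = 38 + \frac{9251060}{277} = \frac{9261586}{277}$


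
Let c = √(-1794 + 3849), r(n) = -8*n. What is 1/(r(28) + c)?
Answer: -224/48121 - √2055/48121 ≈ -0.0055970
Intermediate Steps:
c = √2055 ≈ 45.332
1/(r(28) + c) = 1/(-8*28 + √2055) = 1/(-224 + √2055)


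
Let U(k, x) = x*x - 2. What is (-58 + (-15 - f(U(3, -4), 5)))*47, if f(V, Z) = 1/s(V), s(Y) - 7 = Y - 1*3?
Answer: -61805/18 ≈ -3433.6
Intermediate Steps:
s(Y) = 4 + Y (s(Y) = 7 + (Y - 1*3) = 7 + (Y - 3) = 7 + (-3 + Y) = 4 + Y)
U(k, x) = -2 + x² (U(k, x) = x² - 2 = -2 + x²)
f(V, Z) = 1/(4 + V)
(-58 + (-15 - f(U(3, -4), 5)))*47 = (-58 + (-15 - 1/(4 + (-2 + (-4)²))))*47 = (-58 + (-15 - 1/(4 + (-2 + 16))))*47 = (-58 + (-15 - 1/(4 + 14)))*47 = (-58 + (-15 - 1/18))*47 = (-58 - 271/18)*47 = -1315/18*47 = -61805/18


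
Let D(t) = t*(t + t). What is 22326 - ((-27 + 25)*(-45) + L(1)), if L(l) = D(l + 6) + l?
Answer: 22137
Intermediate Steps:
D(t) = 2*t² (D(t) = t*(2*t) = 2*t²)
L(l) = l + 2*(6 + l)² (L(l) = 2*(l + 6)² + l = 2*(6 + l)² + l = l + 2*(6 + l)²)
22326 - ((-27 + 25)*(-45) + L(1)) = 22326 - ((-27 + 25)*(-45) + (1 + 2*(6 + 1)²)) = 22326 - (-2*(-45) + (1 + 2*7²)) = 22326 - (90 + (1 + 2*49)) = 22326 - (90 + (1 + 98)) = 22326 - (90 + 99) = 22326 - 1*189 = 22326 - 189 = 22137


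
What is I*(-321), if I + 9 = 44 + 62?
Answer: -31137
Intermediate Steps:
I = 97 (I = -9 + (44 + 62) = -9 + 106 = 97)
I*(-321) = 97*(-321) = -31137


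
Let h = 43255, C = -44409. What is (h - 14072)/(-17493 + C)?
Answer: -29183/61902 ≈ -0.47144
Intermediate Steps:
(h - 14072)/(-17493 + C) = (43255 - 14072)/(-17493 - 44409) = 29183/(-61902) = 29183*(-1/61902) = -29183/61902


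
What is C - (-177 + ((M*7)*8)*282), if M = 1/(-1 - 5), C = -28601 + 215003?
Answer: 189211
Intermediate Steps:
C = 186402
M = -⅙ (M = 1/(-6) = -⅙ ≈ -0.16667)
C - (-177 + ((M*7)*8)*282) = 186402 - (-177 + (-⅙*7*8)*282) = 186402 - (-177 - 7/6*8*282) = 186402 - (-177 - 28/3*282) = 186402 - (-177 - 2632) = 186402 - 1*(-2809) = 186402 + 2809 = 189211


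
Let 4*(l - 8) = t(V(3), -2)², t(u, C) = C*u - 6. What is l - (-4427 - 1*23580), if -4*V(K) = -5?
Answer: 448529/16 ≈ 28033.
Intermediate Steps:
V(K) = 5/4 (V(K) = -¼*(-5) = 5/4)
t(u, C) = -6 + C*u
l = 417/16 (l = 8 + (-6 - 2*5/4)²/4 = 8 + (-6 - 5/2)²/4 = 8 + (-17/2)²/4 = 8 + (¼)*(289/4) = 8 + 289/16 = 417/16 ≈ 26.063)
l - (-4427 - 1*23580) = 417/16 - (-4427 - 1*23580) = 417/16 - (-4427 - 23580) = 417/16 - 1*(-28007) = 417/16 + 28007 = 448529/16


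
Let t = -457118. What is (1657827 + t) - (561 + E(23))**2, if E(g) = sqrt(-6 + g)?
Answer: 885971 - 1122*sqrt(17) ≈ 8.8135e+5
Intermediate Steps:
(1657827 + t) - (561 + E(23))**2 = (1657827 - 457118) - (561 + sqrt(-6 + 23))**2 = 1200709 - (561 + sqrt(17))**2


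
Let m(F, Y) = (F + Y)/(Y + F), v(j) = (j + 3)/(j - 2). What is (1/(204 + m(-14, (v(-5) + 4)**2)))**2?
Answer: 1/42025 ≈ 2.3795e-5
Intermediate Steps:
v(j) = (3 + j)/(-2 + j)
m(F, Y) = 1 (m(F, Y) = (F + Y)/(F + Y) = 1)
(1/(204 + m(-14, (v(-5) + 4)**2)))**2 = (1/(204 + 1))**2 = (1/205)**2 = 1/42025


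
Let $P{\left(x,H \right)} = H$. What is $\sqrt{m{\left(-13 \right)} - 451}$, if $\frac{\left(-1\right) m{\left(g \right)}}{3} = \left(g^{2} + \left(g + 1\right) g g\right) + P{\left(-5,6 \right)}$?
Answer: $2 \sqrt{1277} \approx 71.47$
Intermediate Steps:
$m{\left(g \right)} = -18 - 3 g^{2} - 3 g^{2} \left(1 + g\right)$ ($m{\left(g \right)} = - 3 \left(\left(g^{2} + \left(g + 1\right) g g\right) + 6\right) = - 3 \left(\left(g^{2} + \left(1 + g\right) g g\right) + 6\right) = - 3 \left(\left(g^{2} + g \left(1 + g\right) g\right) + 6\right) = - 3 \left(\left(g^{2} + g^{2} \left(1 + g\right)\right) + 6\right) = - 3 \left(6 + g^{2} + g^{2} \left(1 + g\right)\right) = -18 - 3 g^{2} - 3 g^{2} \left(1 + g\right)$)
$\sqrt{m{\left(-13 \right)} - 451} = \sqrt{\left(-18 - 6 \left(-13\right)^{2} - 3 \left(-13\right)^{3}\right) - 451} = \sqrt{\left(-18 - 1014 - -6591\right) - 451} = \sqrt{\left(-18 - 1014 + 6591\right) - 451} = \sqrt{5559 - 451} = \sqrt{5108} = 2 \sqrt{1277}$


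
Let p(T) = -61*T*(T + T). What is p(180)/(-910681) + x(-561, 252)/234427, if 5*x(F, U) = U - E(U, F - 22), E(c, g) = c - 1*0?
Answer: 3952800/910681 ≈ 4.3405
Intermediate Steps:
E(c, g) = c (E(c, g) = c + 0 = c)
x(F, U) = 0 (x(F, U) = (U - U)/5 = (1/5)*0 = 0)
p(T) = -122*T**2 (p(T) = -61*T*2*T = -122*T**2)
p(180)/(-910681) + x(-561, 252)/234427 = -122*180**2/(-910681) + 0/234427 = -122*32400*(-1/910681) + 0*(1/234427) = -3952800*(-1/910681) + 0 = 3952800/910681 + 0 = 3952800/910681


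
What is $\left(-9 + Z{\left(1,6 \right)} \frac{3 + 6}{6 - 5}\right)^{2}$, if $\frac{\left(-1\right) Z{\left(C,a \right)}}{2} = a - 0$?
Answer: $13689$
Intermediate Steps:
$Z{\left(C,a \right)} = - 2 a$ ($Z{\left(C,a \right)} = - 2 \left(a - 0\right) = - 2 \left(a + 0\right) = - 2 a$)
$\left(-9 + Z{\left(1,6 \right)} \frac{3 + 6}{6 - 5}\right)^{2} = \left(-9 + \left(-2\right) 6 \frac{3 + 6}{6 - 5}\right)^{2} = \left(-9 - 12 \cdot \frac{9}{1}\right)^{2} = \left(-9 - 12 \cdot 9 \cdot 1\right)^{2} = \left(-9 - 108\right)^{2} = \left(-117\right)^{2} = 13689$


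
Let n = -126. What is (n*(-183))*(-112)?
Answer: -2582496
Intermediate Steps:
(n*(-183))*(-112) = -126*(-183)*(-112) = 23058*(-112) = -2582496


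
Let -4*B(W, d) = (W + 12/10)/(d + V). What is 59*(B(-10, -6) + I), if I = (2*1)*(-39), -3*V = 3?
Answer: -161719/35 ≈ -4620.5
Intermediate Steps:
V = -1 (V = -⅓*3 = -1)
I = -78 (I = 2*(-39) = -78)
B(W, d) = -(6/5 + W)/(4*(-1 + d)) (B(W, d) = -(W + 12/10)/(4*(d - 1)) = -(W + 12*(⅒))/(4*(-1 + d)) = -(W + 6/5)/(4*(-1 + d)) = -(6/5 + W)/(4*(-1 + d)))
59*(B(-10, -6) + I) = 59*((-6 - 5*(-10))/(20*(-1 - 6)) - 78) = 59*((1/20)*(-6 + 50)/(-7) - 78) = 59*((1/20)*(-⅐)*44 - 78) = 59*(-11/35 - 78) = 59*(-2741/35) = -161719/35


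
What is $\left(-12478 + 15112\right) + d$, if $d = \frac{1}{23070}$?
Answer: $\frac{60766381}{23070} \approx 2634.0$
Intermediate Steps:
$d = \frac{1}{23070} \approx 4.3346 \cdot 10^{-5}$
$\left(-12478 + 15112\right) + d = \left(-12478 + 15112\right) + \frac{1}{23070} = 2634 + \frac{1}{23070} = \frac{60766381}{23070}$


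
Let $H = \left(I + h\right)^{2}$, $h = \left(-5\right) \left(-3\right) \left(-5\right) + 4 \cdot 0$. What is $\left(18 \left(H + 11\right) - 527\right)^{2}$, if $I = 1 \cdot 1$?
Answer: $9650901121$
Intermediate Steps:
$I = 1$
$h = -75$ ($h = 15 \left(-5\right) + 0 = -75 + 0 = -75$)
$H = 5476$ ($H = \left(1 - 75\right)^{2} = \left(-74\right)^{2} = 5476$)
$\left(18 \left(H + 11\right) - 527\right)^{2} = \left(18 \left(5476 + 11\right) - 527\right)^{2} = \left(18 \cdot 5487 - 527\right)^{2} = \left(98766 - 527\right)^{2} = 98239^{2} = 9650901121$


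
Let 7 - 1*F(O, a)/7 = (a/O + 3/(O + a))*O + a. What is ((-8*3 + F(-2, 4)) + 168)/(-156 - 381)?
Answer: -158/537 ≈ -0.29423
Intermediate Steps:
F(O, a) = 49 - 7*a - 7*O*(3/(O + a) + a/O) (F(O, a) = 49 - 7*((a/O + 3/(O + a))*O + a) = 49 - 7*((3/(O + a) + a/O)*O + a) = 49 - 7*(O*(3/(O + a) + a/O) + a) = 49 - 7*(a + O*(3/(O + a) + a/O)) = 49 + (-7*a - 7*O*(3/(O + a) + a/O)) = 49 - 7*a - 7*O*(3/(O + a) + a/O))
((-8*3 + F(-2, 4)) + 168)/(-156 - 381) = ((-8*3 + 7*(-2*4² + 4*(-2) + 7*4 - 2*(-2)*4)/(-2 + 4)) + 168)/(-156 - 381) = ((-24 + 7*(-2*16 - 8 + 28 + 16)/2) + 168)/(-537) = ((-24 + 7*(½)*(-32 - 8 + 28 + 16)) + 168)*(-1/537) = ((-24 + 7*(½)*4) + 168)*(-1/537) = ((-24 + 14) + 168)*(-1/537) = (-10 + 168)*(-1/537) = 158*(-1/537) = -158/537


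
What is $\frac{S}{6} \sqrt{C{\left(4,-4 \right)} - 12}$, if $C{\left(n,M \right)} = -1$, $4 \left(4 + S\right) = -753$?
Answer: $- \frac{769 i \sqrt{13}}{24} \approx - 115.53 i$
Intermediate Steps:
$S = - \frac{769}{4}$ ($S = -4 + \frac{1}{4} \left(-753\right) = -4 - \frac{753}{4} = - \frac{769}{4} \approx -192.25$)
$\frac{S}{6} \sqrt{C{\left(4,-4 \right)} - 12} = - \frac{769}{4 \cdot 6} \sqrt{-1 - 12} = \left(- \frac{769}{4}\right) \frac{1}{6} \sqrt{-13} = - \frac{769 i \sqrt{13}}{24}$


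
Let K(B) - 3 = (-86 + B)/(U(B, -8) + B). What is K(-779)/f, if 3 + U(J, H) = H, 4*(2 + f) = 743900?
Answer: 647/29383734 ≈ 2.2019e-5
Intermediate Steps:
f = 185973 (f = -2 + (¼)*743900 = -2 + 185975 = 185973)
U(J, H) = -3 + H
K(B) = 3 + (-86 + B)/(-11 + B) (K(B) = 3 + (-86 + B)/((-3 - 8) + B) = 3 + (-86 + B)/(-11 + B))
K(-779)/f = ((-119 + 4*(-779))/(-11 - 779))/185973 = ((-119 - 3116)/(-790))*(1/185973) = -1/790*(-3235)*(1/185973) = (647/158)*(1/185973) = 647/29383734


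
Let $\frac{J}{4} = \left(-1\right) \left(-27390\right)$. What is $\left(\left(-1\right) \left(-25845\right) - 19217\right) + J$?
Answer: $116188$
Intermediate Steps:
$J = 109560$ ($J = 4 \left(\left(-1\right) \left(-27390\right)\right) = 4 \cdot 27390 = 109560$)
$\left(\left(-1\right) \left(-25845\right) - 19217\right) + J = \left(\left(-1\right) \left(-25845\right) - 19217\right) + 109560 = \left(25845 - 19217\right) + 109560 = 6628 + 109560 = 116188$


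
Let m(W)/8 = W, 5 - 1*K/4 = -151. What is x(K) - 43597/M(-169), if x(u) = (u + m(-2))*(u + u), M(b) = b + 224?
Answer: 41689523/55 ≈ 7.5799e+5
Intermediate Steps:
K = 624 (K = 20 - 4*(-151) = 20 + 604 = 624)
M(b) = 224 + b
m(W) = 8*W
x(u) = 2*u*(-16 + u) (x(u) = (u + 8*(-2))*(u + u) = (u - 16)*(2*u) = (-16 + u)*(2*u) = 2*u*(-16 + u))
x(K) - 43597/M(-169) = 2*624*(-16 + 624) - 43597/(224 - 169) = 2*624*608 - 43597/55 = 758784 - 43597/55 = 41689523/55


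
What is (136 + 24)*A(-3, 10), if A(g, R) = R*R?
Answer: 16000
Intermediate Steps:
A(g, R) = R²
(136 + 24)*A(-3, 10) = (136 + 24)*10² = 160*100 = 16000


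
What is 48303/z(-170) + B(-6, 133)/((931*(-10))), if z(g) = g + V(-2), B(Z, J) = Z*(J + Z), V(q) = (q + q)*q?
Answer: -8325509/27930 ≈ -298.08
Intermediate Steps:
V(q) = 2*q² (V(q) = (2*q)*q = 2*q²)
z(g) = 8 + g (z(g) = g + 2*(-2)² = g + 2*4 = g + 8 = 8 + g)
48303/z(-170) + B(-6, 133)/((931*(-10))) = 48303/(8 - 170) + (-6*(133 - 6))/((931*(-10))) = 48303/(-162) - 6*127/(-9310) = 48303*(-1/162) - 762*(-1/9310) = -1789/6 + 381/4655 = -8325509/27930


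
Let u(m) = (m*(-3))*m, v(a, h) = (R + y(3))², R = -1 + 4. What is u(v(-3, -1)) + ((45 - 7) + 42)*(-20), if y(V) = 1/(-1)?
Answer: -1648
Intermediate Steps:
R = 3
y(V) = -1 (y(V) = 1*(-1) = -1)
v(a, h) = 4 (v(a, h) = (3 - 1)² = 2² = 4)
u(m) = -3*m² (u(m) = (-3*m)*m = -3*m²)
u(v(-3, -1)) + ((45 - 7) + 42)*(-20) = -3*4² + ((45 - 7) + 42)*(-20) = -3*16 + (38 + 42)*(-20) = -48 + 80*(-20) = -48 - 1600 = -1648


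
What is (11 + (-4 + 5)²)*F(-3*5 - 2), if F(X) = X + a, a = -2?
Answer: -228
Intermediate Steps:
F(X) = -2 + X (F(X) = X - 2 = -2 + X)
(11 + (-4 + 5)²)*F(-3*5 - 2) = (11 + (-4 + 5)²)*(-2 + (-3*5 - 2)) = (11 + 1²)*(-2 + (-15 - 2)) = (11 + 1)*(-2 - 17) = 12*(-19) = -228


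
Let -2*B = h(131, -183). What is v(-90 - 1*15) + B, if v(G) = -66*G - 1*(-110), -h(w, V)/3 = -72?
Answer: 6932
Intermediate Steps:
h(w, V) = 216 (h(w, V) = -3*(-72) = 216)
B = -108 (B = -½*216 = -108)
v(G) = 110 - 66*G (v(G) = -66*G + 110 = 110 - 66*G)
v(-90 - 1*15) + B = (110 - 66*(-90 - 1*15)) - 108 = (110 - 66*(-90 - 15)) - 108 = (110 - 66*(-105)) - 108 = (110 + 6930) - 108 = 7040 - 108 = 6932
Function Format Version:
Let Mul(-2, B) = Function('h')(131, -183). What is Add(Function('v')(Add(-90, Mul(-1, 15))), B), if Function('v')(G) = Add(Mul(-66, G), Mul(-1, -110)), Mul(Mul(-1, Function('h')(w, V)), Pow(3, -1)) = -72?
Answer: 6932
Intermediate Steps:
Function('h')(w, V) = 216 (Function('h')(w, V) = Mul(-3, -72) = 216)
B = -108 (B = Mul(Rational(-1, 2), 216) = -108)
Function('v')(G) = Add(110, Mul(-66, G)) (Function('v')(G) = Add(Mul(-66, G), 110) = Add(110, Mul(-66, G)))
Add(Function('v')(Add(-90, Mul(-1, 15))), B) = Add(Add(110, Mul(-66, Add(-90, Mul(-1, 15)))), -108) = Add(Add(110, Mul(-66, Add(-90, -15))), -108) = Add(Add(110, Mul(-66, -105)), -108) = Add(Add(110, 6930), -108) = Add(7040, -108) = 6932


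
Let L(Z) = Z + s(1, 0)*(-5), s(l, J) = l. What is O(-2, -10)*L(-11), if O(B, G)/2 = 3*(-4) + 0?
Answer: 384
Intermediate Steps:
O(B, G) = -24 (O(B, G) = 2*(3*(-4) + 0) = 2*(-12 + 0) = 2*(-12) = -24)
L(Z) = -5 + Z (L(Z) = Z + 1*(-5) = Z - 5 = -5 + Z)
O(-2, -10)*L(-11) = -24*(-5 - 11) = -24*(-16) = 384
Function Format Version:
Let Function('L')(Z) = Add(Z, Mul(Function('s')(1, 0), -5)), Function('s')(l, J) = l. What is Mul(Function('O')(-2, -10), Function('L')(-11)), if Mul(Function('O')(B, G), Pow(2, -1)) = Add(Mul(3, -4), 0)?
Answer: 384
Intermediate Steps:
Function('O')(B, G) = -24 (Function('O')(B, G) = Mul(2, Add(Mul(3, -4), 0)) = Mul(2, Add(-12, 0)) = Mul(2, -12) = -24)
Function('L')(Z) = Add(-5, Z) (Function('L')(Z) = Add(Z, Mul(1, -5)) = Add(Z, -5) = Add(-5, Z))
Mul(Function('O')(-2, -10), Function('L')(-11)) = Mul(-24, Add(-5, -11)) = Mul(-24, -16) = 384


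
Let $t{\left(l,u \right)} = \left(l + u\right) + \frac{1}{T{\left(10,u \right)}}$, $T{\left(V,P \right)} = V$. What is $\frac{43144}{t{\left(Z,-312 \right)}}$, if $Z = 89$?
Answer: $- \frac{431440}{2229} \approx -193.56$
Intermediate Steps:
$t{\left(l,u \right)} = \frac{1}{10} + l + u$ ($t{\left(l,u \right)} = \left(l + u\right) + \frac{1}{10} = \frac{1}{10} + l + u$)
$\frac{43144}{t{\left(Z,-312 \right)}} = \frac{43144}{\frac{1}{10} + 89 - 312} = \frac{43144}{- \frac{2229}{10}} = 43144 \left(- \frac{10}{2229}\right) = - \frac{431440}{2229}$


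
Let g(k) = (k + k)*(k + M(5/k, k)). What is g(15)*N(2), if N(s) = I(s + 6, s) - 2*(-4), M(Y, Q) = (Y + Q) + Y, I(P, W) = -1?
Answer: 6440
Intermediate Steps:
M(Y, Q) = Q + 2*Y (M(Y, Q) = (Q + Y) + Y = Q + 2*Y)
N(s) = 7 (N(s) = -1 - 2*(-4) = -1 + 8 = 7)
g(k) = 2*k*(2*k + 10/k) (g(k) = (k + k)*(k + (k + 2*(5/k))) = (2*k)*(k + (k + 10/k)) = (2*k)*(2*k + 10/k) = 2*k*(2*k + 10/k))
g(15)*N(2) = (20 + 4*15²)*7 = (20 + 4*225)*7 = (20 + 900)*7 = 920*7 = 6440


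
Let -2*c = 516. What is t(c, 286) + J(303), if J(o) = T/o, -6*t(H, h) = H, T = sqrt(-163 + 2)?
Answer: 43 + I*sqrt(161)/303 ≈ 43.0 + 0.041876*I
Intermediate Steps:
c = -258 (c = -1/2*516 = -258)
T = I*sqrt(161) (T = sqrt(-161) = I*sqrt(161) ≈ 12.689*I)
t(H, h) = -H/6
J(o) = I*sqrt(161)/o (J(o) = (I*sqrt(161))/o = I*sqrt(161)/o)
t(c, 286) + J(303) = -1/6*(-258) + I*sqrt(161)/303 = 43 + I*sqrt(161)*(1/303) = 43 + I*sqrt(161)/303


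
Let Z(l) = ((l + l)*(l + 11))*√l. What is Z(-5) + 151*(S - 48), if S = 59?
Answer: 1661 - 60*I*√5 ≈ 1661.0 - 134.16*I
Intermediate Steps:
Z(l) = 2*l^(3/2)*(11 + l) (Z(l) = ((2*l)*(11 + l))*√l = (2*l*(11 + l))*√l = 2*l^(3/2)*(11 + l))
Z(-5) + 151*(S - 48) = 2*(-5)^(3/2)*(11 - 5) + 151*(59 - 48) = 2*(-5*I*√5)*6 + 151*11 = -60*I*√5 + 1661 = 1661 - 60*I*√5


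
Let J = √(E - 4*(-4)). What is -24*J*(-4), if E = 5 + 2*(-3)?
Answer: 96*√15 ≈ 371.81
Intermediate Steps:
E = -1 (E = 5 - 6 = -1)
J = √15 (J = √(-1 - 4*(-4)) = √(-1 + 16) = √15 ≈ 3.8730)
-24*J*(-4) = -24*√15*(-4) = 96*√15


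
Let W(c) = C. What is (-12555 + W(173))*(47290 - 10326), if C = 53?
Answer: -462123928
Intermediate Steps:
W(c) = 53
(-12555 + W(173))*(47290 - 10326) = (-12555 + 53)*(47290 - 10326) = -12502*36964 = -462123928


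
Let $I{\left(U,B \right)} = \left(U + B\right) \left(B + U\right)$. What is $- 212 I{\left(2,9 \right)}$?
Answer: $-25652$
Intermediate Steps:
$I{\left(U,B \right)} = \left(B + U\right)^{2}$ ($I{\left(U,B \right)} = \left(B + U\right) \left(B + U\right) = \left(B + U\right)^{2}$)
$- 212 I{\left(2,9 \right)} = - 212 \left(9 + 2\right)^{2} = - 212 \cdot 11^{2} = \left(-212\right) 121 = -25652$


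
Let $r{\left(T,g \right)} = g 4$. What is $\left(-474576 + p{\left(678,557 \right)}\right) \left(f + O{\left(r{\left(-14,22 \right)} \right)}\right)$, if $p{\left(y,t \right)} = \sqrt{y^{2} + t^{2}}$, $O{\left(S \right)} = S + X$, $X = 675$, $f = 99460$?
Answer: $-47563430448 + 100223 \sqrt{769933} \approx -4.7475 \cdot 10^{10}$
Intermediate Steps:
$r{\left(T,g \right)} = 4 g$
$O{\left(S \right)} = 675 + S$ ($O{\left(S \right)} = S + 675 = 675 + S$)
$p{\left(y,t \right)} = \sqrt{t^{2} + y^{2}}$
$\left(-474576 + p{\left(678,557 \right)}\right) \left(f + O{\left(r{\left(-14,22 \right)} \right)}\right) = \left(-474576 + \sqrt{557^{2} + 678^{2}}\right) \left(99460 + \left(675 + 4 \cdot 22\right)\right) = \left(-474576 + \sqrt{310249 + 459684}\right) \left(99460 + \left(675 + 88\right)\right) = \left(-474576 + \sqrt{769933}\right) \left(99460 + 763\right) = \left(-474576 + \sqrt{769933}\right) 100223 = -47563430448 + 100223 \sqrt{769933}$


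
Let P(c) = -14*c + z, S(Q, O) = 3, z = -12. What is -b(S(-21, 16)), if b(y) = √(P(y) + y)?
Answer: -I*√51 ≈ -7.1414*I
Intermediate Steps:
P(c) = -12 - 14*c (P(c) = -14*c - 12 = -12 - 14*c)
b(y) = √(-12 - 13*y) (b(y) = √((-12 - 14*y) + y) = √(-12 - 13*y))
-b(S(-21, 16)) = -√(-12 - 13*3) = -√(-12 - 39) = -√(-51) = -I*√51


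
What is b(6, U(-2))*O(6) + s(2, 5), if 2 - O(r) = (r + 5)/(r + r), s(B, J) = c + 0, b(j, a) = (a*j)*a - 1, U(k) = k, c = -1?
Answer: 287/12 ≈ 23.917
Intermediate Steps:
b(j, a) = -1 + j*a² (b(j, a) = j*a² - 1 = -1 + j*a²)
s(B, J) = -1 (s(B, J) = -1 + 0 = -1)
O(r) = 2 - (5 + r)/(2*r) (O(r) = 2 - (r + 5)/(r + r) = 2 - (5 + r)/(2*r))
b(6, U(-2))*O(6) + s(2, 5) = (-1 + 6*(-2)²)*((½)*(-5 + 3*6)/6) - 1 = (-1 + 6*4)*((½)*(⅙)*(-5 + 18)) - 1 = (-1 + 24)*((½)*(⅙)*13) - 1 = 23*(13/12) - 1 = 299/12 - 1 = 287/12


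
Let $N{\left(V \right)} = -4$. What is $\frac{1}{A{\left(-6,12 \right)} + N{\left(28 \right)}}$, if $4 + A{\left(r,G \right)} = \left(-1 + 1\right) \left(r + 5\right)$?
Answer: $- \frac{1}{8} \approx -0.125$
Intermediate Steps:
$A{\left(r,G \right)} = -4$ ($A{\left(r,G \right)} = -4 + \left(-1 + 1\right) \left(r + 5\right) = -4 + 0 \left(5 + r\right) = -4 + 0 = -4$)
$\frac{1}{A{\left(-6,12 \right)} + N{\left(28 \right)}} = \frac{1}{-4 - 4} = \frac{1}{-8} = - \frac{1}{8}$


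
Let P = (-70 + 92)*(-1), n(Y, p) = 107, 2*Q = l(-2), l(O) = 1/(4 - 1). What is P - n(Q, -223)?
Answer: -129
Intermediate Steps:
l(O) = ⅓ (l(O) = 1/3 = ⅓)
Q = ⅙ (Q = (½)*(⅓) = ⅙ ≈ 0.16667)
P = -22 (P = 22*(-1) = -22)
P - n(Q, -223) = -22 - 1*107 = -22 - 107 = -129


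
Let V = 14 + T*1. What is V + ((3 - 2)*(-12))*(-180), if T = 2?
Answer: 2176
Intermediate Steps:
V = 16 (V = 14 + 2*1 = 14 + 2 = 16)
V + ((3 - 2)*(-12))*(-180) = 16 + ((3 - 2)*(-12))*(-180) = 16 + (1*(-12))*(-180) = 16 - 12*(-180) = 16 + 2160 = 2176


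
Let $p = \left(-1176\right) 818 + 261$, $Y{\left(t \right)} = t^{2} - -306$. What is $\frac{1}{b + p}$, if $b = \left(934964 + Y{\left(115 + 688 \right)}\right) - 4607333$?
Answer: $- \frac{1}{3988961} \approx -2.5069 \cdot 10^{-7}$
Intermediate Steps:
$Y{\left(t \right)} = 306 + t^{2}$ ($Y{\left(t \right)} = t^{2} + 306 = 306 + t^{2}$)
$p = -961707$ ($p = -961968 + 261 = -961707$)
$b = -3027254$ ($b = \left(934964 + \left(306 + \left(115 + 688\right)^{2}\right)\right) - 4607333 = \left(934964 + \left(306 + 803^{2}\right)\right) - 4607333 = \left(934964 + \left(306 + 644809\right)\right) - 4607333 = \left(934964 + 645115\right) - 4607333 = 1580079 - 4607333 = -3027254$)
$\frac{1}{b + p} = \frac{1}{-3027254 - 961707} = \frac{1}{-3988961} = - \frac{1}{3988961}$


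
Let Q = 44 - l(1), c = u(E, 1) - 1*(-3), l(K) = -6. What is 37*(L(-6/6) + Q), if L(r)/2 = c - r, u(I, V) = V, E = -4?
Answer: 2220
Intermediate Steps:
c = 4 (c = 1 - 1*(-3) = 1 + 3 = 4)
L(r) = 8 - 2*r (L(r) = 2*(4 - r) = 8 - 2*r)
Q = 50 (Q = 44 - 1*(-6) = 44 + 6 = 50)
37*(L(-6/6) + Q) = 37*((8 - (-12)/6) + 50) = 37*((8 - 2*(-1)) + 50) = 37*((8 + 2) + 50) = 37*(10 + 50) = 37*60 = 2220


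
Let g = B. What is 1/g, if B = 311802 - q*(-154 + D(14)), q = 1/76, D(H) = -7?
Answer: 76/23697113 ≈ 3.2071e-6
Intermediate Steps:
q = 1/76 ≈ 0.013158
B = 23697113/76 (B = 311802 - (-154 - 7)/76 = 311802 - (-161)/76 = 311802 - 1*(-161/76) = 311802 + 161/76 = 23697113/76 ≈ 3.1180e+5)
g = 23697113/76 ≈ 3.1180e+5
1/g = 1/(23697113/76) = 76/23697113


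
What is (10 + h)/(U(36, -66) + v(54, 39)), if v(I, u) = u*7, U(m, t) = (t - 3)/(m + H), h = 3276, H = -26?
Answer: 32860/2661 ≈ 12.349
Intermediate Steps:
U(m, t) = (-3 + t)/(-26 + m) (U(m, t) = (t - 3)/(m - 26) = (-3 + t)/(-26 + m))
v(I, u) = 7*u
(10 + h)/(U(36, -66) + v(54, 39)) = (10 + 3276)/((-3 - 66)/(-26 + 36) + 7*39) = 3286/(-69/10 + 273) = 3286/(2661/10) = 3286*(10/2661) = 32860/2661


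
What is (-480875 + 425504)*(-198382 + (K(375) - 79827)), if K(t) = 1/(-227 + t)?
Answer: 2279897104401/148 ≈ 1.5405e+10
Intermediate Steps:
(-480875 + 425504)*(-198382 + (K(375) - 79827)) = (-480875 + 425504)*(-198382 + (1/(-227 + 375) - 79827)) = -55371*(-198382 + (1/148 - 79827)) = -55371*(-198382 - 11814395/148) = -55371*(-41174931/148) = 2279897104401/148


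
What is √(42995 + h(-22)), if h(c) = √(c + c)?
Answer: √(42995 + 2*I*√11) ≈ 207.35 + 0.016*I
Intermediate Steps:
h(c) = √2*√c (h(c) = √(2*c) = √2*√c)
√(42995 + h(-22)) = √(42995 + √2*√(-22)) = √(42995 + √2*(I*√22)) = √(42995 + 2*I*√11)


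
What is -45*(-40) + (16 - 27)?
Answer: 1789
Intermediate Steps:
-45*(-40) + (16 - 27) = 1800 - 11 = 1789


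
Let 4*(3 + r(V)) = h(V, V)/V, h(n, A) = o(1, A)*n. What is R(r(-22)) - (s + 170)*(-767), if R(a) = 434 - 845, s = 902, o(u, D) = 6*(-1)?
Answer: 821813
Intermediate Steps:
o(u, D) = -6
h(n, A) = -6*n
r(V) = -9/2 (r(V) = -3 + ((-6*V)/V)/4 = -3 + (¼)*(-6) = -3 - 3/2 = -9/2)
R(a) = -411
R(r(-22)) - (s + 170)*(-767) = -411 - (902 + 170)*(-767) = -411 - 1072*(-767) = -411 - 1*(-822224) = -411 + 822224 = 821813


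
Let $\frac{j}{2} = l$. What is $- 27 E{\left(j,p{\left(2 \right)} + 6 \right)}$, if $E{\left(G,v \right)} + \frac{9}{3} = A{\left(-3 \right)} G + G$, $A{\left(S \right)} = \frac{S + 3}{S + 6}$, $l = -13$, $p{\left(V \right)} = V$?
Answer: $783$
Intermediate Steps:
$j = -26$ ($j = 2 \left(-13\right) = -26$)
$A{\left(S \right)} = \frac{3 + S}{6 + S}$
$E{\left(G,v \right)} = -3 + G$ ($E{\left(G,v \right)} = -3 + \left(\frac{3 - 3}{6 - 3} G + G\right) = -3 + \left(\frac{1}{3} \cdot 0 G + G\right) = -3 + \left(0 G + G\right) = -3 + \left(0 + G\right) = -3 + G$)
$- 27 E{\left(j,p{\left(2 \right)} + 6 \right)} = - 27 \left(-3 - 26\right) = \left(-27\right) \left(-29\right) = 783$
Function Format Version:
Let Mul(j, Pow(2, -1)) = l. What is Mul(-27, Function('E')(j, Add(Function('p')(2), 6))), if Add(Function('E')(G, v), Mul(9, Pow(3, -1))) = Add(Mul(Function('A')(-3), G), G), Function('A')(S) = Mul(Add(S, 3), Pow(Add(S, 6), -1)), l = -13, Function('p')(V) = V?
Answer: 783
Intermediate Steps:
j = -26 (j = Mul(2, -13) = -26)
Function('A')(S) = Mul(Pow(Add(6, S), -1), Add(3, S)) (Function('A')(S) = Mul(Add(3, S), Pow(Add(6, S), -1)) = Mul(Pow(Add(6, S), -1), Add(3, S)))
Function('E')(G, v) = Add(-3, G) (Function('E')(G, v) = Add(-3, Add(Mul(Mul(Pow(Add(6, -3), -1), Add(3, -3)), G), G)) = Add(-3, Add(Mul(Mul(Pow(3, -1), 0), G), G)) = Add(-3, Add(Mul(Mul(Rational(1, 3), 0), G), G)) = Add(-3, Add(Mul(0, G), G)) = Add(-3, Add(0, G)) = Add(-3, G))
Mul(-27, Function('E')(j, Add(Function('p')(2), 6))) = Mul(-27, Add(-3, -26)) = Mul(-27, -29) = 783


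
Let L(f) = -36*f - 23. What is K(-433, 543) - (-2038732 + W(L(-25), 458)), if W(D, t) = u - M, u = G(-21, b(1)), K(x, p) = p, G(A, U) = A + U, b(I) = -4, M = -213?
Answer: 2039087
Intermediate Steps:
u = -25 (u = -21 - 4 = -25)
L(f) = -23 - 36*f
W(D, t) = 188 (W(D, t) = -25 - 1*(-213) = -25 + 213 = 188)
K(-433, 543) - (-2038732 + W(L(-25), 458)) = 543 - (-2038732 + 188) = 543 - 1*(-2038544) = 543 + 2038544 = 2039087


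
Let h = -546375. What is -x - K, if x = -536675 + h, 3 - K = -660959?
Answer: 422088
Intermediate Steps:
K = 660962 (K = 3 - 1*(-660959) = 3 + 660959 = 660962)
x = -1083050 (x = -536675 - 546375 = -1083050)
-x - K = -1*(-1083050) - 1*660962 = 1083050 - 660962 = 422088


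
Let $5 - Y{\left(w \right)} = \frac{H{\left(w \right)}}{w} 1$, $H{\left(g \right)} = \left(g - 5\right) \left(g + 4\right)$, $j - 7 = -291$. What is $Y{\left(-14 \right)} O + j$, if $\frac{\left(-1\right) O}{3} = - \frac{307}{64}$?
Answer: $- \frac{3751}{224} \approx -16.746$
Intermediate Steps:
$O = \frac{921}{64}$ ($O = - 3 \left(- \frac{307}{64}\right) = - 3 \left(\left(-307\right) \frac{1}{64}\right) = \left(-3\right) \left(- \frac{307}{64}\right) = \frac{921}{64} \approx 14.391$)
$j = -284$ ($j = 7 - 291 = -284$)
$H{\left(g \right)} = \left(-5 + g\right) \left(4 + g\right)$
$Y{\left(w \right)} = 5 - \frac{-20 + w^{2} - w}{w}$ ($Y{\left(w \right)} = 5 - \frac{-20 + w^{2} - w}{w} 1 = 5 - \frac{-20 + w^{2} - w}{w}$)
$Y{\left(-14 \right)} O + j = \left(6 - -14 + \frac{20}{-14}\right) \frac{921}{64} - 284 = \left(6 + 14 + 20 \left(- \frac{1}{14}\right)\right) \frac{921}{64} - 284 = \left(6 + 14 - \frac{10}{7}\right) \frac{921}{64} - 284 = \frac{130}{7} \cdot \frac{921}{64} - 284 = \frac{59865}{224} - 284 = - \frac{3751}{224}$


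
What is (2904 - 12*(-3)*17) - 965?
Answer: 2551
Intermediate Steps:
(2904 - 12*(-3)*17) - 965 = (2904 + 36*17) - 965 = (2904 + 612) - 965 = 3516 - 965 = 2551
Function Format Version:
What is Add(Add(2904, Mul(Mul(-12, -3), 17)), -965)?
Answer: 2551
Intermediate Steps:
Add(Add(2904, Mul(Mul(-12, -3), 17)), -965) = Add(Add(2904, Mul(36, 17)), -965) = Add(Add(2904, 612), -965) = Add(3516, -965) = 2551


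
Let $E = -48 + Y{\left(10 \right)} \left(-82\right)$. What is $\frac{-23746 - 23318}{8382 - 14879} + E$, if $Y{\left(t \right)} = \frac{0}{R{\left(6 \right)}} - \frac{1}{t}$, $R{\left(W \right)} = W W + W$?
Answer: $- \frac{1057583}{32485} \approx -32.556$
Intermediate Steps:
$R{\left(W \right)} = W + W^{2}$ ($R{\left(W \right)} = W^{2} + W = W + W^{2}$)
$Y{\left(t \right)} = - \frac{1}{t}$ ($Y{\left(t \right)} = \frac{0}{6 \left(1 + 6\right)} - \frac{1}{t} = \frac{0}{6 \cdot 7} - \frac{1}{t} = \frac{0}{42} - \frac{1}{t} = 0 \cdot \frac{1}{42} - \frac{1}{t} = 0 - \frac{1}{t} = - \frac{1}{t}$)
$E = - \frac{199}{5}$ ($E = -48 + - \frac{1}{10} \left(-82\right) = -48 + \left(-1\right) \frac{1}{10} \left(-82\right) = -48 - - \frac{41}{5} = -48 + \frac{41}{5} = - \frac{199}{5} \approx -39.8$)
$\frac{-23746 - 23318}{8382 - 14879} + E = \frac{-23746 - 23318}{8382 - 14879} - \frac{199}{5} = - \frac{47064}{-6497} - \frac{199}{5} = \left(-47064\right) \left(- \frac{1}{6497}\right) - \frac{199}{5} = \frac{47064}{6497} - \frac{199}{5} = - \frac{1057583}{32485}$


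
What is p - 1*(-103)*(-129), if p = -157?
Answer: -13444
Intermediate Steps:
p - 1*(-103)*(-129) = -157 - 1*(-103)*(-129) = -157 + 103*(-129) = -157 - 13287 = -13444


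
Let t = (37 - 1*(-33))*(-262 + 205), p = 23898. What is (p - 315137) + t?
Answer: -295229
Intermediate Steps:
t = -3990 (t = (37 + 33)*(-57) = 70*(-57) = -3990)
(p - 315137) + t = (23898 - 315137) - 3990 = -291239 - 3990 = -295229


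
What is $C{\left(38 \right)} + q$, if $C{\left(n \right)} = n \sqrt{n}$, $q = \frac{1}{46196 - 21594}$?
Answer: $\frac{1}{24602} + 38 \sqrt{38} \approx 234.25$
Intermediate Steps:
$q = \frac{1}{24602} \approx 4.0647 \cdot 10^{-5}$
$C{\left(n \right)} = n^{\frac{3}{2}}$
$C{\left(38 \right)} + q = 38^{\frac{3}{2}} + \frac{1}{24602} = 38 \sqrt{38} + \frac{1}{24602} = \frac{1}{24602} + 38 \sqrt{38}$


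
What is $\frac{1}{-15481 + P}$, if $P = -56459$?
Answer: $- \frac{1}{71940} \approx -1.39 \cdot 10^{-5}$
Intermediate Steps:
$\frac{1}{-15481 + P} = \frac{1}{-15481 - 56459} = \frac{1}{-71940} = - \frac{1}{71940}$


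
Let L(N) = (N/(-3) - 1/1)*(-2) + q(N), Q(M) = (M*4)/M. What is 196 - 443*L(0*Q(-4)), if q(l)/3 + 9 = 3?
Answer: 7284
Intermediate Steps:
Q(M) = 4 (Q(M) = (4*M)/M = 4)
q(l) = -18 (q(l) = -27 + 3*3 = -27 + 9 = -18)
L(N) = -16 + 2*N/3 (L(N) = (N/(-3) - 1/1)*(-2) - 18 = (N*(-⅓) - 1*1)*(-2) - 18 = (-N/3 - 1)*(-2) - 18 = (-1 - N/3)*(-2) - 18 = (2 + 2*N/3) - 18 = -16 + 2*N/3)
196 - 443*L(0*Q(-4)) = 196 - 443*(-16 + 2*(0*4)/3) = 196 - 443*(-16 + (⅔)*0) = 196 - 443*(-16 + 0) = 196 - 443*(-16) = 196 + 7088 = 7284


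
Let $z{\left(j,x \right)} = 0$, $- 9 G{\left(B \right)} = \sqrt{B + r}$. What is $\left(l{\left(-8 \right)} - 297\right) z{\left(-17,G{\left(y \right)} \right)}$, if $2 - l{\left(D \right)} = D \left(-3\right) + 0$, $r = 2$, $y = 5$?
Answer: $0$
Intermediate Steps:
$G{\left(B \right)} = - \frac{\sqrt{2 + B}}{9}$ ($G{\left(B \right)} = - \frac{\sqrt{B + 2}}{9} = - \frac{\sqrt{2 + B}}{9}$)
$l{\left(D \right)} = 2 + 3 D$ ($l{\left(D \right)} = 2 - \left(D \left(-3\right) + 0\right) = 2 - \left(- 3 D + 0\right) = 2 - - 3 D = 2 + 3 D$)
$\left(l{\left(-8 \right)} - 297\right) z{\left(-17,G{\left(y \right)} \right)} = \left(\left(2 + 3 \left(-8\right)\right) - 297\right) 0 = \left(\left(2 - 24\right) - 297\right) 0 = \left(-22 - 297\right) 0 = \left(-319\right) 0 = 0$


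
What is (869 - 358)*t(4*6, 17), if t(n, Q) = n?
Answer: 12264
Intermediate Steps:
(869 - 358)*t(4*6, 17) = (869 - 358)*(4*6) = 511*24 = 12264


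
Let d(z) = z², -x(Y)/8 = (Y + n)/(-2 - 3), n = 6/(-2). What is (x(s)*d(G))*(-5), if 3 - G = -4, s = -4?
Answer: 2744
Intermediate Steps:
G = 7 (G = 3 - 1*(-4) = 3 + 4 = 7)
n = -3 (n = 6*(-½) = -3)
x(Y) = -24/5 + 8*Y/5 (x(Y) = -8*(Y - 3)/(-2 - 3) = -8*(-3 + Y)/(-5) = -8*(-3 + Y)*(-1)/5 = -8*(⅗ - Y/5) = -24/5 + 8*Y/5)
(x(s)*d(G))*(-5) = ((-24/5 + (8/5)*(-4))*7²)*(-5) = ((-24/5 - 32/5)*49)*(-5) = -56/5*49*(-5) = -2744/5*(-5) = 2744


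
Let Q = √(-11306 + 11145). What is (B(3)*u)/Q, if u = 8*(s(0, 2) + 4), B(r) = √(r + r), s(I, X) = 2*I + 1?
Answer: -40*I*√966/161 ≈ -7.7219*I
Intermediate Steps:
s(I, X) = 1 + 2*I
B(r) = √2*√r (B(r) = √(2*r) = √2*√r)
Q = I*√161 (Q = √(-161) = I*√161 ≈ 12.689*I)
u = 40 (u = 8*((1 + 2*0) + 4) = 8*((1 + 0) + 4) = 8*(1 + 4) = 8*5 = 40)
(B(3)*u)/Q = ((√2*√3)*40)/((I*√161)) = (√6*40)*(-I*√161/161) = (40*√6)*(-I*√161/161) = -40*I*√966/161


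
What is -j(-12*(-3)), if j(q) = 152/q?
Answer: -38/9 ≈ -4.2222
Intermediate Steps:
-j(-12*(-3)) = -152/((-12*(-3))) = -152/36 = -1*38/9 = -38/9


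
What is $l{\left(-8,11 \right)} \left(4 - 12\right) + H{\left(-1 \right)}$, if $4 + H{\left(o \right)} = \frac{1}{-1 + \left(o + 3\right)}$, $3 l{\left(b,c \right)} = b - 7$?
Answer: $37$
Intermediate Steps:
$l{\left(b,c \right)} = - \frac{7}{3} + \frac{b}{3}$ ($l{\left(b,c \right)} = \frac{b - 7}{3} = \frac{-7 + b}{3} = - \frac{7}{3} + \frac{b}{3}$)
$H{\left(o \right)} = -4 + \frac{1}{2 + o}$ ($H{\left(o \right)} = -4 + \frac{1}{-1 + \left(o + 3\right)} = -4 + \frac{1}{-1 + \left(3 + o\right)} = -4 + \frac{1}{2 + o}$)
$l{\left(-8,11 \right)} \left(4 - 12\right) + H{\left(-1 \right)} = \left(- \frac{7}{3} + \frac{1}{3} \left(-8\right)\right) \left(4 - 12\right) + \frac{-7 - -4}{2 - 1} = \left(- \frac{7}{3} - \frac{8}{3}\right) \left(4 - 12\right) + \frac{-7 + 4}{1} = \left(-5\right) \left(-8\right) + 1 \left(-3\right) = 40 - 3 = 37$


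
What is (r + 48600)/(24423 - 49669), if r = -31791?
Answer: -1293/1942 ≈ -0.66581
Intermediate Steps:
(r + 48600)/(24423 - 49669) = (-31791 + 48600)/(24423 - 49669) = 16809/(-25246) = 16809*(-1/25246) = -1293/1942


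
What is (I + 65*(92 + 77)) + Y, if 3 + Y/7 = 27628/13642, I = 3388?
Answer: 97991690/6821 ≈ 14366.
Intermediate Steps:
Y = -46543/6821 (Y = -21 + 7*(27628/13642) = -21 + 7*(27628*(1/13642)) = -21 + 7*(13814/6821) = -21 + 96698/6821 = -46543/6821 ≈ -6.8235)
(I + 65*(92 + 77)) + Y = (3388 + 65*(92 + 77)) - 46543/6821 = (3388 + 65*169) - 46543/6821 = (3388 + 10985) - 46543/6821 = 14373 - 46543/6821 = 97991690/6821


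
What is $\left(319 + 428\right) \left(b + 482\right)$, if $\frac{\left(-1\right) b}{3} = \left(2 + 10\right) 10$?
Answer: $91134$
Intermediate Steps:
$b = -360$ ($b = - 3 \left(2 + 10\right) 10 = - 3 \cdot 12 \cdot 10 = \left(-3\right) 120 = -360$)
$\left(319 + 428\right) \left(b + 482\right) = \left(319 + 428\right) \left(-360 + 482\right) = 747 \cdot 122 = 91134$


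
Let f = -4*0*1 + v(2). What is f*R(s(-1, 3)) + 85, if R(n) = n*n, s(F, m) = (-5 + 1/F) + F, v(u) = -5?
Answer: -160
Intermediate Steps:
s(F, m) = -5 + F + 1/F
R(n) = n²
f = -5 (f = -4*0*1 - 5 = 0*1 - 5 = 0 - 5 = -5)
f*R(s(-1, 3)) + 85 = -5*(-5 - 1 + 1/(-1))² + 85 = -5*(-5 - 1 - 1)² + 85 = -5*(-7)² + 85 = -5*49 + 85 = -245 + 85 = -160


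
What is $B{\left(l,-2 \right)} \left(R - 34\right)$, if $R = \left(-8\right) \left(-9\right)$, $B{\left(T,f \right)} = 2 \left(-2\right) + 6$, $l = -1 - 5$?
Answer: $76$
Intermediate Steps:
$l = -6$ ($l = -1 - 5 = -6$)
$B{\left(T,f \right)} = 2$ ($B{\left(T,f \right)} = -4 + 6 = 2$)
$R = 72$
$B{\left(l,-2 \right)} \left(R - 34\right) = 2 \left(72 - 34\right) = 2 \cdot 38 = 76$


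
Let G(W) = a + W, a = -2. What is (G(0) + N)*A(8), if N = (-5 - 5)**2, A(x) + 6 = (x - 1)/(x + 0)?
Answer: -2009/4 ≈ -502.25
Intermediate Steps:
A(x) = -6 + (-1 + x)/x (A(x) = -6 + (x - 1)/(x + 0) = -6 + (-1 + x)/x)
G(W) = -2 + W
N = 100 (N = (-10)**2 = 100)
(G(0) + N)*A(8) = ((-2 + 0) + 100)*(-5 - 1/8) = (-2 + 100)*(-5 - 1*1/8) = 98*(-5 - 1/8) = 98*(-41/8) = -2009/4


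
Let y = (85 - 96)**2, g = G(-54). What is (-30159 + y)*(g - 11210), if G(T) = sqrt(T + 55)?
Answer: 336695942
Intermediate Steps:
G(T) = sqrt(55 + T)
g = 1 (g = sqrt(55 - 54) = sqrt(1) = 1)
y = 121 (y = (-11)**2 = 121)
(-30159 + y)*(g - 11210) = (-30159 + 121)*(1 - 11210) = -30038*(-11209) = 336695942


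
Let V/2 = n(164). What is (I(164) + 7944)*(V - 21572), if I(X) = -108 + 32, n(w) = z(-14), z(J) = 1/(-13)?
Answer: -2206486184/13 ≈ -1.6973e+8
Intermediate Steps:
z(J) = -1/13
n(w) = -1/13
V = -2/13 (V = 2*(-1/13) = -2/13 ≈ -0.15385)
I(X) = -76
(I(164) + 7944)*(V - 21572) = (-76 + 7944)*(-2/13 - 21572) = 7868*(-280438/13) = -2206486184/13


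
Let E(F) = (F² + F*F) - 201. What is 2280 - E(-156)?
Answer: -46191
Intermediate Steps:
E(F) = -201 + 2*F² (E(F) = (F² + F²) - 201 = 2*F² - 201 = -201 + 2*F²)
2280 - E(-156) = 2280 - (-201 + 2*(-156)²) = 2280 - (-201 + 2*24336) = 2280 - (-201 + 48672) = 2280 - 1*48471 = 2280 - 48471 = -46191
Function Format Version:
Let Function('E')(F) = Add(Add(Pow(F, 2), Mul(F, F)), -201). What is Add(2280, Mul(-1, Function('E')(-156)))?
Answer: -46191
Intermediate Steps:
Function('E')(F) = Add(-201, Mul(2, Pow(F, 2))) (Function('E')(F) = Add(Add(Pow(F, 2), Pow(F, 2)), -201) = Add(Mul(2, Pow(F, 2)), -201) = Add(-201, Mul(2, Pow(F, 2))))
Add(2280, Mul(-1, Function('E')(-156))) = Add(2280, Mul(-1, Add(-201, Mul(2, Pow(-156, 2))))) = Add(2280, Mul(-1, Add(-201, Mul(2, 24336)))) = Add(2280, Mul(-1, Add(-201, 48672))) = Add(2280, Mul(-1, 48471)) = Add(2280, -48471) = -46191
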